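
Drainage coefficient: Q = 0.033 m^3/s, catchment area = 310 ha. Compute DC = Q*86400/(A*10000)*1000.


DC = Q * 86400 / (A * 10000) * 1000
DC = 0.033 * 86400 / (310 * 10000) * 1000
DC = 2851200.0000 / 3100000

0.9197 mm/day


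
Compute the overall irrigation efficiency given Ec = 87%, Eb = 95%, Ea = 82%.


Ec = 0.87, Eb = 0.95, Ea = 0.82
E = 0.87 * 0.95 * 0.82 * 100 = 67.7730%

67.7730 %


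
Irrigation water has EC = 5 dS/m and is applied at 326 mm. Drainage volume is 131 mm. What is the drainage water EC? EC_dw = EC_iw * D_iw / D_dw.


EC_dw = EC_iw * D_iw / D_dw
EC_dw = 5 * 326 / 131
EC_dw = 1630 / 131

12.4427 dS/m


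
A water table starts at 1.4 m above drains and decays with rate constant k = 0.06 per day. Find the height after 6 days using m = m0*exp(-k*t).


m = m0 * exp(-k*t)
m = 1.4 * exp(-0.06 * 6)
m = 1.4 * exp(-0.3600)

0.9767 m


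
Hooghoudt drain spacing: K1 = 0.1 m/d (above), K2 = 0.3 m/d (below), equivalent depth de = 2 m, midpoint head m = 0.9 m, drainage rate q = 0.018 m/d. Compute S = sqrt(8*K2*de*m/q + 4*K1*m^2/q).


S^2 = 8*K2*de*m/q + 4*K1*m^2/q
S^2 = 8*0.3*2*0.9/0.018 + 4*0.1*0.9^2/0.018
S = sqrt(258.0000)

16.0624 m


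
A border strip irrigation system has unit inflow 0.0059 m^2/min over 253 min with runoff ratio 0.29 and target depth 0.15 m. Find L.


L = q*t/((1+r)*Z)
L = 0.0059*253/((1+0.29)*0.15)
L = 1.4927/0.1935

7.7142 m


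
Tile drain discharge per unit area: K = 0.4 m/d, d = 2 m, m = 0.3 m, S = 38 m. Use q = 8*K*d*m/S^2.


q = 8*K*d*m/S^2
q = 8*0.4*2*0.3/38^2
q = 1.9200 / 1444

0.0013 m/d


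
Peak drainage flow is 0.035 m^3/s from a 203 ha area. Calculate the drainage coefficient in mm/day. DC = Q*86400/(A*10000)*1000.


DC = Q * 86400 / (A * 10000) * 1000
DC = 0.035 * 86400 / (203 * 10000) * 1000
DC = 3024000.0000 / 2030000

1.4897 mm/day


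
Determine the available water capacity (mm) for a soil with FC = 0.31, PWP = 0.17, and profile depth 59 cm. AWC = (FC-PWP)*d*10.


AWC = (FC - PWP) * d * 10
AWC = (0.31 - 0.17) * 59 * 10
AWC = 0.1400 * 59 * 10

82.6000 mm


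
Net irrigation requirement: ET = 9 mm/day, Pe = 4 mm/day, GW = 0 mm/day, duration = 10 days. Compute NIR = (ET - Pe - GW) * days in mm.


Daily deficit = ET - Pe - GW = 9 - 4 - 0 = 5 mm/day
NIR = 5 * 10 = 50 mm

50.0000 mm


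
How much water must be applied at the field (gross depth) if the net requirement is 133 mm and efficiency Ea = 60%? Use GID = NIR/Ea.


Ea = 60% = 0.6
GID = NIR / Ea = 133 / 0.6 = 221.6667 mm

221.6667 mm


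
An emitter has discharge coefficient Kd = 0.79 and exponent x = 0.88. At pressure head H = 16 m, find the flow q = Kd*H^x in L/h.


q = Kd * H^x = 0.79 * 16^0.88 = 0.79 * 11.471642

9.0626 L/h


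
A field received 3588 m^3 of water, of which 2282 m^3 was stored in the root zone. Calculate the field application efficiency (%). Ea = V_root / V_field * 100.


Ea = V_root / V_field * 100 = 2282 / 3588 * 100 = 63.6009%

63.6009 %


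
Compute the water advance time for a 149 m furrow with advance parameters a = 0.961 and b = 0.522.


t = (L/a)^(1/b)
t = (149/0.961)^(1/0.522)
t = 155.046826^(1/0.522)

15714.0830 min


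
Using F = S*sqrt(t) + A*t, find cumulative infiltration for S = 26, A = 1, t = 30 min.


F = S*sqrt(t) + A*t
F = 26*sqrt(30) + 1*30
F = 26*5.477226 + 30

172.4079 mm


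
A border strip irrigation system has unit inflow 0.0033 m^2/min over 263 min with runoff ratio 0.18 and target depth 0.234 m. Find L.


L = q*t/((1+r)*Z)
L = 0.0033*263/((1+0.18)*0.234)
L = 0.8679/0.27612

3.1432 m


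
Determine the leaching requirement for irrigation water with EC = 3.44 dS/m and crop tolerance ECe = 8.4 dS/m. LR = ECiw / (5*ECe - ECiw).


LR = ECiw / (5*ECe - ECiw)
LR = 3.44 / (5*8.4 - 3.44)
LR = 3.44 / 38.5600

0.0892


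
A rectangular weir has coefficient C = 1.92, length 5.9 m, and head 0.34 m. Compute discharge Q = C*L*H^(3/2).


Q = C * L * H^(3/2) = 1.92 * 5.9 * 0.34^1.5 = 1.92 * 5.9 * 0.198252

2.2458 m^3/s


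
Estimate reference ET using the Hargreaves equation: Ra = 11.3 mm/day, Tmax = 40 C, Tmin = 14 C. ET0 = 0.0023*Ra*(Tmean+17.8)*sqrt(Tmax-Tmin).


Tmean = (Tmax + Tmin)/2 = (40 + 14)/2 = 27.0
ET0 = 0.0023 * 11.3 * (27.0 + 17.8) * sqrt(40 - 14)
ET0 = 0.0023 * 11.3 * 44.8 * 5.099020

5.9371 mm/day


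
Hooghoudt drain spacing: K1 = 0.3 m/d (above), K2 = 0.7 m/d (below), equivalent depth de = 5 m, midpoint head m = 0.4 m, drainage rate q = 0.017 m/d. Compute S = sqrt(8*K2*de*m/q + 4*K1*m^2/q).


S^2 = 8*K2*de*m/q + 4*K1*m^2/q
S^2 = 8*0.7*5*0.4/0.017 + 4*0.3*0.4^2/0.017
S = sqrt(670.1176)

25.8866 m


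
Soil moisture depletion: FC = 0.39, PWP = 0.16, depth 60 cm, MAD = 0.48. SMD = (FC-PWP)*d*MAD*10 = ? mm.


SMD = (FC - PWP) * d * MAD * 10
SMD = (0.39 - 0.16) * 60 * 0.48 * 10
SMD = 0.2300 * 60 * 0.48 * 10

66.2400 mm


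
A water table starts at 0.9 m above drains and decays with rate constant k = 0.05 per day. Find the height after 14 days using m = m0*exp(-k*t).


m = m0 * exp(-k*t)
m = 0.9 * exp(-0.05 * 14)
m = 0.9 * exp(-0.7000)

0.4469 m


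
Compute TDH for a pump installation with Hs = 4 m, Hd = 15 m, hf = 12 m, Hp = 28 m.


TDH = Hs + Hd + hf + Hp = 4 + 15 + 12 + 28 = 59

59 m


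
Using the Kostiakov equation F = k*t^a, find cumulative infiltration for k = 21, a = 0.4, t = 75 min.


F = k * t^a = 21 * 75^0.4
F = 21 * 5.623731

118.0984 mm


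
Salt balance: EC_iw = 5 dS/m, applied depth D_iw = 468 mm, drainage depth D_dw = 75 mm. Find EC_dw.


EC_dw = EC_iw * D_iw / D_dw
EC_dw = 5 * 468 / 75
EC_dw = 2340 / 75

31.2000 dS/m


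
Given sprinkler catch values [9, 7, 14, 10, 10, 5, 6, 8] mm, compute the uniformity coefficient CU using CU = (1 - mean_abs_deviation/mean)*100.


mean = 8.625000 mm
MAD = 2.125000 mm
CU = (1 - 2.125000/8.625000)*100

75.3623 %


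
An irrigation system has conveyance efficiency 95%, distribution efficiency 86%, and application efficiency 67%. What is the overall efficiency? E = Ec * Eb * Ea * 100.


Ec = 0.95, Eb = 0.86, Ea = 0.67
E = 0.95 * 0.86 * 0.67 * 100 = 54.7390%

54.7390 %


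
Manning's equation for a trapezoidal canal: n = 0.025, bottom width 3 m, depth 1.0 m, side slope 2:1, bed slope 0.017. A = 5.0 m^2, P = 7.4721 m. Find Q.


R = A/P = 5.0/7.4721 = 0.669156
Q = (1/0.025) * 5.0 * 0.669156^(2/3) * 0.017^0.5

19.9498 m^3/s


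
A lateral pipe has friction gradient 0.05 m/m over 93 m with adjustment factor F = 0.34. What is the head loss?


hf = J * L * F = 0.05 * 93 * 0.34 = 1.5810 m

1.5810 m


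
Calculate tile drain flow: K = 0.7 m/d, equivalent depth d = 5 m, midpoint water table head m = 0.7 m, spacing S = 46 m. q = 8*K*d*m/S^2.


q = 8*K*d*m/S^2
q = 8*0.7*5*0.7/46^2
q = 19.6000 / 2116

0.0093 m/d


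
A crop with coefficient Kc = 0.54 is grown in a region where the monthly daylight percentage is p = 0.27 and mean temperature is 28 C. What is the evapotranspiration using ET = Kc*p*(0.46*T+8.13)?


ET = Kc * p * (0.46*T + 8.13)
ET = 0.54 * 0.27 * (0.46*28 + 8.13)
ET = 0.54 * 0.27 * 21.0100

3.0633 mm/day


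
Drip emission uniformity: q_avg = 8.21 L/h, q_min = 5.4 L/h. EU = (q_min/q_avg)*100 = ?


EU = (q_min/q_avg)*100 = (5.4/8.21)*100 = 65.7734%

65.7734 %


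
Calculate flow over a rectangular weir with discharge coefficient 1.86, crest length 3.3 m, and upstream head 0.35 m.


Q = C * L * H^(3/2) = 1.86 * 3.3 * 0.35^1.5 = 1.86 * 3.3 * 0.207063

1.2710 m^3/s


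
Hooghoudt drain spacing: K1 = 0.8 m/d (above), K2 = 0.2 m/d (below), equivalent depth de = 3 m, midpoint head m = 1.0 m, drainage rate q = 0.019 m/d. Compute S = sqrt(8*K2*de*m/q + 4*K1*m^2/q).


S^2 = 8*K2*de*m/q + 4*K1*m^2/q
S^2 = 8*0.2*3*1.0/0.019 + 4*0.8*1.0^2/0.019
S = sqrt(421.0526)

20.5196 m


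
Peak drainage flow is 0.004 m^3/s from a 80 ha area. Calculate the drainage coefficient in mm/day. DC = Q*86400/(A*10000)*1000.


DC = Q * 86400 / (A * 10000) * 1000
DC = 0.004 * 86400 / (80 * 10000) * 1000
DC = 345600.0000 / 800000

0.4320 mm/day


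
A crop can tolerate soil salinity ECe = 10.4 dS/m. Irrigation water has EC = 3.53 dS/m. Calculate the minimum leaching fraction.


LR = ECiw / (5*ECe - ECiw)
LR = 3.53 / (5*10.4 - 3.53)
LR = 3.53 / 48.4700

0.0728


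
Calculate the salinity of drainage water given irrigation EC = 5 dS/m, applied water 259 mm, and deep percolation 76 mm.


EC_dw = EC_iw * D_iw / D_dw
EC_dw = 5 * 259 / 76
EC_dw = 1295 / 76

17.0395 dS/m


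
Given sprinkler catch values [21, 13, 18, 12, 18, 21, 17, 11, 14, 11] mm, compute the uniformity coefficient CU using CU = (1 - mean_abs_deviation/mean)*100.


mean = 15.600000 mm
MAD = 3.400000 mm
CU = (1 - 3.400000/15.600000)*100

78.2051 %


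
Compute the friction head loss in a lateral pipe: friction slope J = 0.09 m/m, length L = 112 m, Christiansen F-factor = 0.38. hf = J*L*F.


hf = J * L * F = 0.09 * 112 * 0.38 = 3.8304 m

3.8304 m


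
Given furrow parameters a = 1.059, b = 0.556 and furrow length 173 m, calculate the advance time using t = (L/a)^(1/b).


t = (L/a)^(1/b)
t = (173/1.059)^(1/0.556)
t = 163.361662^(1/0.556)

9560.6159 min


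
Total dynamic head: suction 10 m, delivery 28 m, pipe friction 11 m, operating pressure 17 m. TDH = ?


TDH = Hs + Hd + hf + Hp = 10 + 28 + 11 + 17 = 66

66 m


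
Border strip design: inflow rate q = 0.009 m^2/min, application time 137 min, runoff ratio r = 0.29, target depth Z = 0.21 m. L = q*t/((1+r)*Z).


L = q*t/((1+r)*Z)
L = 0.009*137/((1+0.29)*0.21)
L = 1.233/0.2709

4.5515 m


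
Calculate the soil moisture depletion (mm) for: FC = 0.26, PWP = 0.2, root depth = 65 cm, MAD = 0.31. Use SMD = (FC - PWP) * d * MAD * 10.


SMD = (FC - PWP) * d * MAD * 10
SMD = (0.26 - 0.2) * 65 * 0.31 * 10
SMD = 0.0600 * 65 * 0.31 * 10

12.0900 mm


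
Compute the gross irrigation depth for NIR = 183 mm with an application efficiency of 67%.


Ea = 67% = 0.67
GID = NIR / Ea = 183 / 0.67 = 273.1343 mm

273.1343 mm


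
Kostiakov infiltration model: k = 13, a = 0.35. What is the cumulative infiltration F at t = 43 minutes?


F = k * t^a = 13 * 43^0.35
F = 13 * 3.730044

48.4906 mm


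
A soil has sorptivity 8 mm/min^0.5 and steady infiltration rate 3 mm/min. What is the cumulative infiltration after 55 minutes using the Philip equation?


F = S*sqrt(t) + A*t
F = 8*sqrt(55) + 3*55
F = 8*7.416198 + 165

224.3296 mm


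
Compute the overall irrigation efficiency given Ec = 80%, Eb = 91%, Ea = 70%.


Ec = 0.8, Eb = 0.91, Ea = 0.7
E = 0.8 * 0.91 * 0.7 * 100 = 50.9600%

50.9600 %


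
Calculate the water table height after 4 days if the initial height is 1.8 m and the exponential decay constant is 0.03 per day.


m = m0 * exp(-k*t)
m = 1.8 * exp(-0.03 * 4)
m = 1.8 * exp(-0.1200)

1.5965 m


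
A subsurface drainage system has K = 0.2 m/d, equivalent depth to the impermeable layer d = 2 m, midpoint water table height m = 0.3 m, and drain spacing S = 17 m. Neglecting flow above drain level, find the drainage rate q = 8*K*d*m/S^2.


q = 8*K*d*m/S^2
q = 8*0.2*2*0.3/17^2
q = 0.9600 / 289

0.0033 m/d


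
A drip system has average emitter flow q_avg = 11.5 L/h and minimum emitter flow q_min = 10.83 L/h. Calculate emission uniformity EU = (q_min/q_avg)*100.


EU = (q_min/q_avg)*100 = (10.83/11.5)*100 = 94.1739%

94.1739 %


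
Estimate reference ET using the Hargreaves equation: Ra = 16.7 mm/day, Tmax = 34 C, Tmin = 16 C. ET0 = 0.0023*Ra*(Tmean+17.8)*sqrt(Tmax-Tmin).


Tmean = (Tmax + Tmin)/2 = (34 + 16)/2 = 25.0
ET0 = 0.0023 * 16.7 * (25.0 + 17.8) * sqrt(34 - 16)
ET0 = 0.0023 * 16.7 * 42.8 * 4.242641

6.9747 mm/day


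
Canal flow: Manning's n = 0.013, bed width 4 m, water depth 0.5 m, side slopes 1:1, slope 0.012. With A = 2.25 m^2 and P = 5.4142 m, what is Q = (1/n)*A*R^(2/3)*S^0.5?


R = A/P = 2.25/5.4142 = 0.415574
Q = (1/0.013) * 2.25 * 0.415574^(2/3) * 0.012^0.5

10.5583 m^3/s


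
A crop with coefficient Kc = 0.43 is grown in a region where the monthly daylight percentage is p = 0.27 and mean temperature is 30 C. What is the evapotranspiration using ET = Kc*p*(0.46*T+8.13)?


ET = Kc * p * (0.46*T + 8.13)
ET = 0.43 * 0.27 * (0.46*30 + 8.13)
ET = 0.43 * 0.27 * 21.9300

2.5461 mm/day


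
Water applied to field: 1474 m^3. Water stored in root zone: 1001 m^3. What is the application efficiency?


Ea = V_root / V_field * 100 = 1001 / 1474 * 100 = 67.9104%

67.9104 %


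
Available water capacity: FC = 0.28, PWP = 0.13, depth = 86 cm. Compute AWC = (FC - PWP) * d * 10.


AWC = (FC - PWP) * d * 10
AWC = (0.28 - 0.13) * 86 * 10
AWC = 0.1500 * 86 * 10

129.0000 mm


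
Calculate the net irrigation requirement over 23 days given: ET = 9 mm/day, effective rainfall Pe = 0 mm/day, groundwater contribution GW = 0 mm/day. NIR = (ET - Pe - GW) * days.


Daily deficit = ET - Pe - GW = 9 - 0 - 0 = 9 mm/day
NIR = 9 * 23 = 207 mm

207.0000 mm


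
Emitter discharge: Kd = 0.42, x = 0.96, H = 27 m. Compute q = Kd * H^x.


q = Kd * H^x = 0.42 * 27^0.96 = 0.42 * 23.665147

9.9394 L/h


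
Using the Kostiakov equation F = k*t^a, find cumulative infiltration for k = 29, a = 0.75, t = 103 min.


F = k * t^a = 29 * 103^0.75
F = 29 * 32.331654

937.6180 mm


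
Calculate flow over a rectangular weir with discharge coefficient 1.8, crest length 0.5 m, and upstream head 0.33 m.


Q = C * L * H^(3/2) = 1.8 * 0.5 * 0.33^1.5 = 1.8 * 0.5 * 0.189571

0.1706 m^3/s


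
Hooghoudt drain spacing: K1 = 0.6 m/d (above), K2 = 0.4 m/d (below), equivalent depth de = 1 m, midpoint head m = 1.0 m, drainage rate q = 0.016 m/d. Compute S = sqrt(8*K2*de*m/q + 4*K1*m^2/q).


S^2 = 8*K2*de*m/q + 4*K1*m^2/q
S^2 = 8*0.4*1*1.0/0.016 + 4*0.6*1.0^2/0.016
S = sqrt(350.0000)

18.7083 m


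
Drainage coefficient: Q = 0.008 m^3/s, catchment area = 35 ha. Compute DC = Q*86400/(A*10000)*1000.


DC = Q * 86400 / (A * 10000) * 1000
DC = 0.008 * 86400 / (35 * 10000) * 1000
DC = 691200.0000 / 350000

1.9749 mm/day


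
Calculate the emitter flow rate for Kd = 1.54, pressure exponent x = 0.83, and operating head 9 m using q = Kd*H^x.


q = Kd * H^x = 1.54 * 9^0.83 = 1.54 * 6.194714

9.5399 L/h


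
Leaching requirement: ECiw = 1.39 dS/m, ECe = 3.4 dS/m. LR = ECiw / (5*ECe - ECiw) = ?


LR = ECiw / (5*ECe - ECiw)
LR = 1.39 / (5*3.4 - 1.39)
LR = 1.39 / 15.6100

0.0890


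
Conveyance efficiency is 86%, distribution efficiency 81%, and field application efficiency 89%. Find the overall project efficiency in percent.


Ec = 0.86, Eb = 0.81, Ea = 0.89
E = 0.86 * 0.81 * 0.89 * 100 = 61.9974%

61.9974 %


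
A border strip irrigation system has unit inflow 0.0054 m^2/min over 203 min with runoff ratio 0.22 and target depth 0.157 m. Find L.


L = q*t/((1+r)*Z)
L = 0.0054*203/((1+0.22)*0.157)
L = 1.0962/0.19154

5.7231 m


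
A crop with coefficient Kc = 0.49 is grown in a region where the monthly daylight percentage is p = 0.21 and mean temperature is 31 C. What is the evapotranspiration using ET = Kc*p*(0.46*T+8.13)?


ET = Kc * p * (0.46*T + 8.13)
ET = 0.49 * 0.21 * (0.46*31 + 8.13)
ET = 0.49 * 0.21 * 22.3900

2.3039 mm/day


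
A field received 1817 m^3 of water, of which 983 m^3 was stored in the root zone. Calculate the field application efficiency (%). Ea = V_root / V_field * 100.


Ea = V_root / V_field * 100 = 983 / 1817 * 100 = 54.1002%

54.1002 %


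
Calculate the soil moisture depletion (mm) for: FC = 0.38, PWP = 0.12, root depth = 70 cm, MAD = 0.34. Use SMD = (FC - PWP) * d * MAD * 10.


SMD = (FC - PWP) * d * MAD * 10
SMD = (0.38 - 0.12) * 70 * 0.34 * 10
SMD = 0.2600 * 70 * 0.34 * 10

61.8800 mm


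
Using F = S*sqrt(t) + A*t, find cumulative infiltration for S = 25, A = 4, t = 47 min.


F = S*sqrt(t) + A*t
F = 25*sqrt(47) + 4*47
F = 25*6.855655 + 188

359.3914 mm


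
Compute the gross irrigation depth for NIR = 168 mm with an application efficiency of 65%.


Ea = 65% = 0.65
GID = NIR / Ea = 168 / 0.65 = 258.4615 mm

258.4615 mm


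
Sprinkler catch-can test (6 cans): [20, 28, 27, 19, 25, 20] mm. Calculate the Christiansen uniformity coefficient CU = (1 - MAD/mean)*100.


mean = 23.166667 mm
MAD = 3.500000 mm
CU = (1 - 3.500000/23.166667)*100

84.8921 %


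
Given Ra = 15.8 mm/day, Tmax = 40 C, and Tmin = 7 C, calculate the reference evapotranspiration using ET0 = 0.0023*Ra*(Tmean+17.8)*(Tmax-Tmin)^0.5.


Tmean = (Tmax + Tmin)/2 = (40 + 7)/2 = 23.5
ET0 = 0.0023 * 15.8 * (23.5 + 17.8) * sqrt(40 - 7)
ET0 = 0.0023 * 15.8 * 41.3 * 5.744563

8.6217 mm/day


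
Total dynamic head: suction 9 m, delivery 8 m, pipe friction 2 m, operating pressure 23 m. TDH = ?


TDH = Hs + Hd + hf + Hp = 9 + 8 + 2 + 23 = 42

42 m


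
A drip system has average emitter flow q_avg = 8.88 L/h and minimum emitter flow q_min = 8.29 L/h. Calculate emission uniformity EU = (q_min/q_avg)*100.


EU = (q_min/q_avg)*100 = (8.29/8.88)*100 = 93.3559%

93.3559 %


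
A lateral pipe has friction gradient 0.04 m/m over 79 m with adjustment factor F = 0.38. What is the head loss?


hf = J * L * F = 0.04 * 79 * 0.38 = 1.2008 m

1.2008 m


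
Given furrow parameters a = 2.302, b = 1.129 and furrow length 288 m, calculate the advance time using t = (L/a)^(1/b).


t = (L/a)^(1/b)
t = (288/2.302)^(1/1.129)
t = 125.108601^(1/1.129)

72.0527 min


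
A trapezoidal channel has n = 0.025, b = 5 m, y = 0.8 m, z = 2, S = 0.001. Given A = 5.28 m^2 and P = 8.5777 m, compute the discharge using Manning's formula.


R = A/P = 5.28/8.5777 = 0.615550
Q = (1/0.025) * 5.28 * 0.615550^(2/3) * 0.001^0.5

4.8328 m^3/s


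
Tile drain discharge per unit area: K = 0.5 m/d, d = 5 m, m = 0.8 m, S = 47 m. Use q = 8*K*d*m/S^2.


q = 8*K*d*m/S^2
q = 8*0.5*5*0.8/47^2
q = 16.0000 / 2209

0.0072 m/d


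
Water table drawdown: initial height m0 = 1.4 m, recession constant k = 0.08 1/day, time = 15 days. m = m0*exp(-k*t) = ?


m = m0 * exp(-k*t)
m = 1.4 * exp(-0.08 * 15)
m = 1.4 * exp(-1.2000)

0.4217 m


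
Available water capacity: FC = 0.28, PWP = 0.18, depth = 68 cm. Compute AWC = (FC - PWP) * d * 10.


AWC = (FC - PWP) * d * 10
AWC = (0.28 - 0.18) * 68 * 10
AWC = 0.1000 * 68 * 10

68.0000 mm


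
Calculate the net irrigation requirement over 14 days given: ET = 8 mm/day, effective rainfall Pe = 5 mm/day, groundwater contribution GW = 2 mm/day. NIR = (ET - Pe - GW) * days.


Daily deficit = ET - Pe - GW = 8 - 5 - 2 = 1 mm/day
NIR = 1 * 14 = 14 mm

14.0000 mm


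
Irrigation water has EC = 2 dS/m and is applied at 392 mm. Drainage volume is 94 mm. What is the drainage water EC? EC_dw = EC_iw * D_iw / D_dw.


EC_dw = EC_iw * D_iw / D_dw
EC_dw = 2 * 392 / 94
EC_dw = 784 / 94

8.3404 dS/m


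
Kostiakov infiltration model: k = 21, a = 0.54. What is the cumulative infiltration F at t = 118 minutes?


F = k * t^a = 21 * 118^0.54
F = 21 * 13.146686

276.0804 mm


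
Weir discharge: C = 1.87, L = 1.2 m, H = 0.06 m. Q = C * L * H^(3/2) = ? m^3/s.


Q = C * L * H^(3/2) = 1.87 * 1.2 * 0.06^1.5 = 1.87 * 1.2 * 0.014697

0.0330 m^3/s


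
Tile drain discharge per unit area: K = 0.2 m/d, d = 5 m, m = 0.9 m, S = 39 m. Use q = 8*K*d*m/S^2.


q = 8*K*d*m/S^2
q = 8*0.2*5*0.9/39^2
q = 7.2000 / 1521

0.0047 m/d


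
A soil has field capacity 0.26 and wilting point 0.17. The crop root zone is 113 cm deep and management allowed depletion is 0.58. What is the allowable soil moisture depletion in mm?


SMD = (FC - PWP) * d * MAD * 10
SMD = (0.26 - 0.17) * 113 * 0.58 * 10
SMD = 0.0900 * 113 * 0.58 * 10

58.9860 mm


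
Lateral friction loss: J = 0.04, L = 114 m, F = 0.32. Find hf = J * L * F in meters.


hf = J * L * F = 0.04 * 114 * 0.32 = 1.4592 m

1.4592 m


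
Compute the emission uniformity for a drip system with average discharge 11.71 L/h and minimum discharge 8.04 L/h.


EU = (q_min/q_avg)*100 = (8.04/11.71)*100 = 68.6593%

68.6593 %


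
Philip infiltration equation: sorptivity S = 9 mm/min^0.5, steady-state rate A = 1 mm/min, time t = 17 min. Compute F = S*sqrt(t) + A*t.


F = S*sqrt(t) + A*t
F = 9*sqrt(17) + 1*17
F = 9*4.123106 + 17

54.1080 mm


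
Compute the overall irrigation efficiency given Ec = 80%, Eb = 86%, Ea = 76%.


Ec = 0.8, Eb = 0.86, Ea = 0.76
E = 0.8 * 0.86 * 0.76 * 100 = 52.2880%

52.2880 %


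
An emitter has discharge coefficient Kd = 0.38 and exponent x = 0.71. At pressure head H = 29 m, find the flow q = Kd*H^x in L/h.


q = Kd * H^x = 0.38 * 29^0.71 = 0.38 * 10.922010

4.1504 L/h


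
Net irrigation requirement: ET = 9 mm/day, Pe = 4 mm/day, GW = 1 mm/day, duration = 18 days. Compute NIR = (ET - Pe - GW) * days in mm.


Daily deficit = ET - Pe - GW = 9 - 4 - 1 = 4 mm/day
NIR = 4 * 18 = 72 mm

72.0000 mm


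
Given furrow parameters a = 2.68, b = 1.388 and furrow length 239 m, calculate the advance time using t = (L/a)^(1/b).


t = (L/a)^(1/b)
t = (239/2.68)^(1/1.388)
t = 89.179104^(1/1.388)

25.4149 min


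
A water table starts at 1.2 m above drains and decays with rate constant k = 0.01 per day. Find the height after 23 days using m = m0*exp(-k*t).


m = m0 * exp(-k*t)
m = 1.2 * exp(-0.01 * 23)
m = 1.2 * exp(-0.2300)

0.9534 m


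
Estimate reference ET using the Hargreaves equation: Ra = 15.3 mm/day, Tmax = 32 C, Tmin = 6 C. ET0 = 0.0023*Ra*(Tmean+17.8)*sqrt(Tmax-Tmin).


Tmean = (Tmax + Tmin)/2 = (32 + 6)/2 = 19.0
ET0 = 0.0023 * 15.3 * (19.0 + 17.8) * sqrt(32 - 6)
ET0 = 0.0023 * 15.3 * 36.8 * 5.099020

6.6032 mm/day


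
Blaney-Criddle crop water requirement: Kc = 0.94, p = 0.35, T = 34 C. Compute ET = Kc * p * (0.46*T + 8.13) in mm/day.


ET = Kc * p * (0.46*T + 8.13)
ET = 0.94 * 0.35 * (0.46*34 + 8.13)
ET = 0.94 * 0.35 * 23.7700

7.8203 mm/day


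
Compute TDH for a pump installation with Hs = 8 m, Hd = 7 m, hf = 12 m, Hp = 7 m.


TDH = Hs + Hd + hf + Hp = 8 + 7 + 12 + 7 = 34

34 m


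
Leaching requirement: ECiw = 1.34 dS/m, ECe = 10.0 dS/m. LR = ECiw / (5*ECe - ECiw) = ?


LR = ECiw / (5*ECe - ECiw)
LR = 1.34 / (5*10.0 - 1.34)
LR = 1.34 / 48.6600

0.0275


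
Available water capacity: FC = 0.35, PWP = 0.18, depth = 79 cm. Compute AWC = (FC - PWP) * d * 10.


AWC = (FC - PWP) * d * 10
AWC = (0.35 - 0.18) * 79 * 10
AWC = 0.1700 * 79 * 10

134.3000 mm


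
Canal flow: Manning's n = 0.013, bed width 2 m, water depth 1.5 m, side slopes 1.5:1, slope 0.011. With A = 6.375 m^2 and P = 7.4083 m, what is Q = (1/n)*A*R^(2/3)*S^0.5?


R = A/P = 6.375/7.4083 = 0.860521
Q = (1/0.013) * 6.375 * 0.860521^(2/3) * 0.011^0.5

46.5308 m^3/s


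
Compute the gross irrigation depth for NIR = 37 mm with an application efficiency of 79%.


Ea = 79% = 0.79
GID = NIR / Ea = 37 / 0.79 = 46.8354 mm

46.8354 mm


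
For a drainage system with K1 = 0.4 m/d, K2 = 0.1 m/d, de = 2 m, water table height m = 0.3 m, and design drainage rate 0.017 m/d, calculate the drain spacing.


S^2 = 8*K2*de*m/q + 4*K1*m^2/q
S^2 = 8*0.1*2*0.3/0.017 + 4*0.4*0.3^2/0.017
S = sqrt(36.7059)

6.0585 m


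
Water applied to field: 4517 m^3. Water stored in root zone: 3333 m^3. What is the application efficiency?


Ea = V_root / V_field * 100 = 3333 / 4517 * 100 = 73.7879%

73.7879 %


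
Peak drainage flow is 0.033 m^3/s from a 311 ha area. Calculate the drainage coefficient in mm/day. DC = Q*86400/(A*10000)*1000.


DC = Q * 86400 / (A * 10000) * 1000
DC = 0.033 * 86400 / (311 * 10000) * 1000
DC = 2851200.0000 / 3110000

0.9168 mm/day


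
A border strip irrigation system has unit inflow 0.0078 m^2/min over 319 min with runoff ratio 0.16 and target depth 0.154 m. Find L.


L = q*t/((1+r)*Z)
L = 0.0078*319/((1+0.16)*0.154)
L = 2.4882/0.17864

13.9286 m


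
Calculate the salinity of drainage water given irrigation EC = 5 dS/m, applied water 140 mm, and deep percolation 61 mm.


EC_dw = EC_iw * D_iw / D_dw
EC_dw = 5 * 140 / 61
EC_dw = 700 / 61

11.4754 dS/m


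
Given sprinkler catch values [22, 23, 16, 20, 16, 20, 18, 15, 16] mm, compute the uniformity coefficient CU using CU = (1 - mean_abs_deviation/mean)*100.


mean = 18.444444 mm
MAD = 2.493827 mm
CU = (1 - 2.493827/18.444444)*100

86.4793 %


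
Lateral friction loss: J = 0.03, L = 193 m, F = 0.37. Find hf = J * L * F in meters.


hf = J * L * F = 0.03 * 193 * 0.37 = 2.1423 m

2.1423 m


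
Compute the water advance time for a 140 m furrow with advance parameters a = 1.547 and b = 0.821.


t = (L/a)^(1/b)
t = (140/1.547)^(1/0.821)
t = 90.497738^(1/0.821)

241.6780 min


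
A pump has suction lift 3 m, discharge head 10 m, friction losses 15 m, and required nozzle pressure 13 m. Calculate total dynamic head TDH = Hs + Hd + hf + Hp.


TDH = Hs + Hd + hf + Hp = 3 + 10 + 15 + 13 = 41

41 m


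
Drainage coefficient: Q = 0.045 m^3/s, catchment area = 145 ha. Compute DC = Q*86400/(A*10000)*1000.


DC = Q * 86400 / (A * 10000) * 1000
DC = 0.045 * 86400 / (145 * 10000) * 1000
DC = 3888000.0000 / 1450000

2.6814 mm/day


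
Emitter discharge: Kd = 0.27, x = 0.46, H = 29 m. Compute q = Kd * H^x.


q = Kd * H^x = 0.27 * 29^0.46 = 0.27 * 4.706554

1.2708 L/h


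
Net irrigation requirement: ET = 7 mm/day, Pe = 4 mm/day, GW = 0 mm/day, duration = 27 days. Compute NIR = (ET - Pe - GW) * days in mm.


Daily deficit = ET - Pe - GW = 7 - 4 - 0 = 3 mm/day
NIR = 3 * 27 = 81 mm

81.0000 mm


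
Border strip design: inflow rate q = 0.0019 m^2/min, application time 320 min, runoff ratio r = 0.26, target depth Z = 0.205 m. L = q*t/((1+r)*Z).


L = q*t/((1+r)*Z)
L = 0.0019*320/((1+0.26)*0.205)
L = 0.608/0.2583

2.3539 m


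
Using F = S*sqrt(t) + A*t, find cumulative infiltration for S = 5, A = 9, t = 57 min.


F = S*sqrt(t) + A*t
F = 5*sqrt(57) + 9*57
F = 5*7.549834 + 513

550.7492 mm


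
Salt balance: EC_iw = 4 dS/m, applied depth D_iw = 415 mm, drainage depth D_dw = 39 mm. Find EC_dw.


EC_dw = EC_iw * D_iw / D_dw
EC_dw = 4 * 415 / 39
EC_dw = 1660 / 39

42.5641 dS/m


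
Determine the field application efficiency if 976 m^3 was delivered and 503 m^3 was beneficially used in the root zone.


Ea = V_root / V_field * 100 = 503 / 976 * 100 = 51.5369%

51.5369 %


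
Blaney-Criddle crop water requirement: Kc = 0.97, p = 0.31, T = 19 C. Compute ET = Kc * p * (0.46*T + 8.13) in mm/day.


ET = Kc * p * (0.46*T + 8.13)
ET = 0.97 * 0.31 * (0.46*19 + 8.13)
ET = 0.97 * 0.31 * 16.8700

5.0728 mm/day


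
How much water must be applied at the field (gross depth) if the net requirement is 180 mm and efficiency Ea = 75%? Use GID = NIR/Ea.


Ea = 75% = 0.75
GID = NIR / Ea = 180 / 0.75 = 240.0000 mm

240.0000 mm


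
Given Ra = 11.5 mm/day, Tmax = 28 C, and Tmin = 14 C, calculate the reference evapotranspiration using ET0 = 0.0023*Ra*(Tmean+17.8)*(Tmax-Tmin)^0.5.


Tmean = (Tmax + Tmin)/2 = (28 + 14)/2 = 21.0
ET0 = 0.0023 * 11.5 * (21.0 + 17.8) * sqrt(28 - 14)
ET0 = 0.0023 * 11.5 * 38.8 * 3.741657

3.8399 mm/day


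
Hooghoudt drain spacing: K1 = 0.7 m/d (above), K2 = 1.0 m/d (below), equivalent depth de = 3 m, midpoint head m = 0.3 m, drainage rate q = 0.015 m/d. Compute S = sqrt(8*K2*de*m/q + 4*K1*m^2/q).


S^2 = 8*K2*de*m/q + 4*K1*m^2/q
S^2 = 8*1.0*3*0.3/0.015 + 4*0.7*0.3^2/0.015
S = sqrt(496.8000)

22.2890 m


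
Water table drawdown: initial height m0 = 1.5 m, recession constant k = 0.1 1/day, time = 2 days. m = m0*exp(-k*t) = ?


m = m0 * exp(-k*t)
m = 1.5 * exp(-0.1 * 2)
m = 1.5 * exp(-0.2000)

1.2281 m


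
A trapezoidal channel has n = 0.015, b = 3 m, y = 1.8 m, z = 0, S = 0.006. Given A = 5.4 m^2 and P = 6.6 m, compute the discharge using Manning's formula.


R = A/P = 5.4/6.6 = 0.818182
Q = (1/0.015) * 5.4 * 0.818182^(2/3) * 0.006^0.5

24.3937 m^3/s


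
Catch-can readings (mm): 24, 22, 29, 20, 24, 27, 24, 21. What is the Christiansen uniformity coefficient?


mean = 23.875000 mm
MAD = 2.156250 mm
CU = (1 - 2.156250/23.875000)*100

90.9686 %


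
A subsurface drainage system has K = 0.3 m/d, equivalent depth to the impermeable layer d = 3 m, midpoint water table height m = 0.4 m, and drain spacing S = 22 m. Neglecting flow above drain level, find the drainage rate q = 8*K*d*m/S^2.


q = 8*K*d*m/S^2
q = 8*0.3*3*0.4/22^2
q = 2.8800 / 484

0.0060 m/d


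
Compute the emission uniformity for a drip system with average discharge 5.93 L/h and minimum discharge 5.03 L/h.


EU = (q_min/q_avg)*100 = (5.03/5.93)*100 = 84.8229%

84.8229 %


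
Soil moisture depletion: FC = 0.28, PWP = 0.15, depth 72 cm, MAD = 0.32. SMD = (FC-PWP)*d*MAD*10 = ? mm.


SMD = (FC - PWP) * d * MAD * 10
SMD = (0.28 - 0.15) * 72 * 0.32 * 10
SMD = 0.1300 * 72 * 0.32 * 10

29.9520 mm


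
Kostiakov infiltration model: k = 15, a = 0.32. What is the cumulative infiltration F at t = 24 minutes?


F = k * t^a = 15 * 24^0.32
F = 15 * 2.764825

41.4724 mm


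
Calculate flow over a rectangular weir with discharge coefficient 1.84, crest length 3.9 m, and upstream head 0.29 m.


Q = C * L * H^(3/2) = 1.84 * 3.9 * 0.29^1.5 = 1.84 * 3.9 * 0.156170

1.1207 m^3/s


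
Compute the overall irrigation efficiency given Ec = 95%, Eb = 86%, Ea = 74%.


Ec = 0.95, Eb = 0.86, Ea = 0.74
E = 0.95 * 0.86 * 0.74 * 100 = 60.4580%

60.4580 %


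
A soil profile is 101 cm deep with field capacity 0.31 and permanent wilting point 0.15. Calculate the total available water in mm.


AWC = (FC - PWP) * d * 10
AWC = (0.31 - 0.15) * 101 * 10
AWC = 0.1600 * 101 * 10

161.6000 mm


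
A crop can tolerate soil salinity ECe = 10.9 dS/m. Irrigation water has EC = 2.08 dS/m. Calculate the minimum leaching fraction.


LR = ECiw / (5*ECe - ECiw)
LR = 2.08 / (5*10.9 - 2.08)
LR = 2.08 / 52.4200

0.0397


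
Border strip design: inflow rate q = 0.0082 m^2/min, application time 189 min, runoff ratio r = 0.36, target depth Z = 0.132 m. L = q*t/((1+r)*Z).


L = q*t/((1+r)*Z)
L = 0.0082*189/((1+0.36)*0.132)
L = 1.5498/0.17952

8.6330 m


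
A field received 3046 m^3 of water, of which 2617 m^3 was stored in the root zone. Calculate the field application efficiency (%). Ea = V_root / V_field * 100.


Ea = V_root / V_field * 100 = 2617 / 3046 * 100 = 85.9160%

85.9160 %


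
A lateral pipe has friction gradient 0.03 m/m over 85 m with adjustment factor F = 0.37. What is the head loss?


hf = J * L * F = 0.03 * 85 * 0.37 = 0.9435 m

0.9435 m


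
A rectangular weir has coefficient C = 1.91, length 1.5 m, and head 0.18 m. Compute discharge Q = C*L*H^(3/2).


Q = C * L * H^(3/2) = 1.91 * 1.5 * 0.18^1.5 = 1.91 * 1.5 * 0.076368

0.2188 m^3/s


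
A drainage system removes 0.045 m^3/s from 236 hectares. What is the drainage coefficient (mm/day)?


DC = Q * 86400 / (A * 10000) * 1000
DC = 0.045 * 86400 / (236 * 10000) * 1000
DC = 3888000.0000 / 2360000

1.6475 mm/day


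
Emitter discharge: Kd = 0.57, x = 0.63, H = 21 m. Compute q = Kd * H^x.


q = Kd * H^x = 0.57 * 21^0.63 = 0.57 * 6.807665

3.8804 L/h


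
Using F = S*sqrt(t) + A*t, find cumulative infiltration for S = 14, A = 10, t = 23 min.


F = S*sqrt(t) + A*t
F = 14*sqrt(23) + 10*23
F = 14*4.795832 + 230

297.1416 mm


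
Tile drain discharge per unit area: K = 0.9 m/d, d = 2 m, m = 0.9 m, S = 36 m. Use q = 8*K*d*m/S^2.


q = 8*K*d*m/S^2
q = 8*0.9*2*0.9/36^2
q = 12.9600 / 1296

0.0100 m/d


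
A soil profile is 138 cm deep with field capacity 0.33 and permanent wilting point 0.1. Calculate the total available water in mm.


AWC = (FC - PWP) * d * 10
AWC = (0.33 - 0.1) * 138 * 10
AWC = 0.2300 * 138 * 10

317.4000 mm


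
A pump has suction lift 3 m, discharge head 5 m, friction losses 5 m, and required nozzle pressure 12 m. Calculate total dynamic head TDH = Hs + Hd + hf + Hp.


TDH = Hs + Hd + hf + Hp = 3 + 5 + 5 + 12 = 25

25 m


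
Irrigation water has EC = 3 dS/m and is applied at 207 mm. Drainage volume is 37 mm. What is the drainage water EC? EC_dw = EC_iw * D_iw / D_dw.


EC_dw = EC_iw * D_iw / D_dw
EC_dw = 3 * 207 / 37
EC_dw = 621 / 37

16.7838 dS/m


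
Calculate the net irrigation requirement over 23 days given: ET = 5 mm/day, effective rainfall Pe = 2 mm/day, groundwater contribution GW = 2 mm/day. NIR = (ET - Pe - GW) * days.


Daily deficit = ET - Pe - GW = 5 - 2 - 2 = 1 mm/day
NIR = 1 * 23 = 23 mm

23.0000 mm


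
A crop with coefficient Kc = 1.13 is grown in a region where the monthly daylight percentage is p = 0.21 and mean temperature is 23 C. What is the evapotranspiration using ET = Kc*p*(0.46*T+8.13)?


ET = Kc * p * (0.46*T + 8.13)
ET = 1.13 * 0.21 * (0.46*23 + 8.13)
ET = 1.13 * 0.21 * 18.7100

4.4399 mm/day


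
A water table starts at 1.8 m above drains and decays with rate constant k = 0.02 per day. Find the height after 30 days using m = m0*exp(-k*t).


m = m0 * exp(-k*t)
m = 1.8 * exp(-0.02 * 30)
m = 1.8 * exp(-0.6000)

0.9879 m


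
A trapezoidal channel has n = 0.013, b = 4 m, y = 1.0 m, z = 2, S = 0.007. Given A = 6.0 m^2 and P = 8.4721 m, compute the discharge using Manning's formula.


R = A/P = 6.0/8.4721 = 0.708207
Q = (1/0.013) * 6.0 * 0.708207^(2/3) * 0.007^0.5

30.6806 m^3/s


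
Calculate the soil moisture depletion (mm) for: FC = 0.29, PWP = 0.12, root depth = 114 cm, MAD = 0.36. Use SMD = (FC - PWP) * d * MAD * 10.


SMD = (FC - PWP) * d * MAD * 10
SMD = (0.29 - 0.12) * 114 * 0.36 * 10
SMD = 0.1700 * 114 * 0.36 * 10

69.7680 mm


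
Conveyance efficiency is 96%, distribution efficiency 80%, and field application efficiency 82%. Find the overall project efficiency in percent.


Ec = 0.96, Eb = 0.8, Ea = 0.82
E = 0.96 * 0.8 * 0.82 * 100 = 62.9760%

62.9760 %


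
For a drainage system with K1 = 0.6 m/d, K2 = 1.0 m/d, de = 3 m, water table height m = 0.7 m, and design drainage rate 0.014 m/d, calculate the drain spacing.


S^2 = 8*K2*de*m/q + 4*K1*m^2/q
S^2 = 8*1.0*3*0.7/0.014 + 4*0.6*0.7^2/0.014
S = sqrt(1284.0000)

35.8329 m


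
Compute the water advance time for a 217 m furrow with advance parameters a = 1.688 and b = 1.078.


t = (L/a)^(1/b)
t = (217/1.688)^(1/1.078)
t = 128.554502^(1/1.078)

90.4652 min


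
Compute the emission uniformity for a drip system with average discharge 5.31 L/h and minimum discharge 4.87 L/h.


EU = (q_min/q_avg)*100 = (4.87/5.31)*100 = 91.7137%

91.7137 %


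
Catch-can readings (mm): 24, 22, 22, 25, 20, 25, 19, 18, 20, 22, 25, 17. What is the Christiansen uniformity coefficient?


mean = 21.583333 mm
MAD = 2.319444 mm
CU = (1 - 2.319444/21.583333)*100

89.2535 %


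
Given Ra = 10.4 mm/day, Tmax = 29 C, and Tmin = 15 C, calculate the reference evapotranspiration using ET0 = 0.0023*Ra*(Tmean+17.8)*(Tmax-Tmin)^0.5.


Tmean = (Tmax + Tmin)/2 = (29 + 15)/2 = 22.0
ET0 = 0.0023 * 10.4 * (22.0 + 17.8) * sqrt(29 - 15)
ET0 = 0.0023 * 10.4 * 39.8 * 3.741657

3.5621 mm/day


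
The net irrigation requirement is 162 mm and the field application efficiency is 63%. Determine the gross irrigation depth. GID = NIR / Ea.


Ea = 63% = 0.63
GID = NIR / Ea = 162 / 0.63 = 257.1429 mm

257.1429 mm


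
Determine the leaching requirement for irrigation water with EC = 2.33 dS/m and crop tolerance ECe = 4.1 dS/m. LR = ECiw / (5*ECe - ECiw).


LR = ECiw / (5*ECe - ECiw)
LR = 2.33 / (5*4.1 - 2.33)
LR = 2.33 / 18.1700

0.1282


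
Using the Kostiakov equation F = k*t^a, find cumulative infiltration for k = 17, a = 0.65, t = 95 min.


F = k * t^a = 17 * 95^0.65
F = 17 * 19.298357

328.0721 mm


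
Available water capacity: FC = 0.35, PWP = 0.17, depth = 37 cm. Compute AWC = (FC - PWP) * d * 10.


AWC = (FC - PWP) * d * 10
AWC = (0.35 - 0.17) * 37 * 10
AWC = 0.1800 * 37 * 10

66.6000 mm


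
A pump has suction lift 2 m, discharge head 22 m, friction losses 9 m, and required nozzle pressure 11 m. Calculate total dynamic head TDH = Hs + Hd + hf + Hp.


TDH = Hs + Hd + hf + Hp = 2 + 22 + 9 + 11 = 44

44 m


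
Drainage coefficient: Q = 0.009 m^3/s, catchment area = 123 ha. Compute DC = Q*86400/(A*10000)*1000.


DC = Q * 86400 / (A * 10000) * 1000
DC = 0.009 * 86400 / (123 * 10000) * 1000
DC = 777600.0000 / 1230000

0.6322 mm/day


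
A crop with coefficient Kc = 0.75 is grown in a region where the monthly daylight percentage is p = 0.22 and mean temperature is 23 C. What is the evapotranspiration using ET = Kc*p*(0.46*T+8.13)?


ET = Kc * p * (0.46*T + 8.13)
ET = 0.75 * 0.22 * (0.46*23 + 8.13)
ET = 0.75 * 0.22 * 18.7100

3.0872 mm/day


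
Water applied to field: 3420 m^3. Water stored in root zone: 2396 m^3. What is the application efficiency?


Ea = V_root / V_field * 100 = 2396 / 3420 * 100 = 70.0585%

70.0585 %


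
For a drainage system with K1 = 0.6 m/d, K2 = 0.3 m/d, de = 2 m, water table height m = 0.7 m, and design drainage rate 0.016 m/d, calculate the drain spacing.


S^2 = 8*K2*de*m/q + 4*K1*m^2/q
S^2 = 8*0.3*2*0.7/0.016 + 4*0.6*0.7^2/0.016
S = sqrt(283.5000)

16.8375 m


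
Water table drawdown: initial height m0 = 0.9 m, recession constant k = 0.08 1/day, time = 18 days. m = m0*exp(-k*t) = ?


m = m0 * exp(-k*t)
m = 0.9 * exp(-0.08 * 18)
m = 0.9 * exp(-1.4400)

0.2132 m


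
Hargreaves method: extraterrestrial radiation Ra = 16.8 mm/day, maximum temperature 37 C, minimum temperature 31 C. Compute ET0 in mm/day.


Tmean = (Tmax + Tmin)/2 = (37 + 31)/2 = 34.0
ET0 = 0.0023 * 16.8 * (34.0 + 17.8) * sqrt(37 - 31)
ET0 = 0.0023 * 16.8 * 51.8 * 2.449490

4.9028 mm/day


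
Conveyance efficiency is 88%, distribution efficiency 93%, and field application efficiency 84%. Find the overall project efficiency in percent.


Ec = 0.88, Eb = 0.93, Ea = 0.84
E = 0.88 * 0.93 * 0.84 * 100 = 68.7456%

68.7456 %


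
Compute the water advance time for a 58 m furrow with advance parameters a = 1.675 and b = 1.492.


t = (L/a)^(1/b)
t = (58/1.675)^(1/1.492)
t = 34.626866^(1/1.492)

10.7592 min


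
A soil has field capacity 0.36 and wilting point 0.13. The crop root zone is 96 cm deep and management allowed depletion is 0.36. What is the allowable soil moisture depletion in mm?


SMD = (FC - PWP) * d * MAD * 10
SMD = (0.36 - 0.13) * 96 * 0.36 * 10
SMD = 0.2300 * 96 * 0.36 * 10

79.4880 mm


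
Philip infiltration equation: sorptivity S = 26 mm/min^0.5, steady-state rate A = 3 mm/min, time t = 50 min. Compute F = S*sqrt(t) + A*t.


F = S*sqrt(t) + A*t
F = 26*sqrt(50) + 3*50
F = 26*7.071068 + 150

333.8478 mm


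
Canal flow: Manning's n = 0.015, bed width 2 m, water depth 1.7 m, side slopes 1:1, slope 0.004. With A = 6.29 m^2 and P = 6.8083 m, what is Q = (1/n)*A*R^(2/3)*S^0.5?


R = A/P = 6.29/6.8083 = 0.923872
Q = (1/0.015) * 6.29 * 0.923872^(2/3) * 0.004^0.5

25.1573 m^3/s


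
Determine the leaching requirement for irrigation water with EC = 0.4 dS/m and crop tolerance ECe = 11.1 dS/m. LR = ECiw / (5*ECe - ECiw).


LR = ECiw / (5*ECe - ECiw)
LR = 0.4 / (5*11.1 - 0.4)
LR = 0.4 / 55.1000

0.0073


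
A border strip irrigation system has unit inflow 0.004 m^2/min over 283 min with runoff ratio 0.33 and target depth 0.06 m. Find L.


L = q*t/((1+r)*Z)
L = 0.004*283/((1+0.33)*0.06)
L = 1.132/0.0798

14.1855 m


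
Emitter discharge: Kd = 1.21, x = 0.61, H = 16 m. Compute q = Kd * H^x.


q = Kd * H^x = 1.21 * 16^0.61 = 1.21 * 5.426417

6.5660 L/h


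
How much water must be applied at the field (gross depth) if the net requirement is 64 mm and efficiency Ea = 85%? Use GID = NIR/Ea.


Ea = 85% = 0.85
GID = NIR / Ea = 64 / 0.85 = 75.2941 mm

75.2941 mm


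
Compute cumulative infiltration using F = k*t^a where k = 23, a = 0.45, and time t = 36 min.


F = k * t^a = 23 * 36^0.45
F = 23 * 5.015753

115.3623 mm


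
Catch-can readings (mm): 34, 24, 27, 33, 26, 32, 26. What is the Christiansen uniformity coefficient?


mean = 28.857143 mm
MAD = 3.551020 mm
CU = (1 - 3.551020/28.857143)*100

87.6945 %
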